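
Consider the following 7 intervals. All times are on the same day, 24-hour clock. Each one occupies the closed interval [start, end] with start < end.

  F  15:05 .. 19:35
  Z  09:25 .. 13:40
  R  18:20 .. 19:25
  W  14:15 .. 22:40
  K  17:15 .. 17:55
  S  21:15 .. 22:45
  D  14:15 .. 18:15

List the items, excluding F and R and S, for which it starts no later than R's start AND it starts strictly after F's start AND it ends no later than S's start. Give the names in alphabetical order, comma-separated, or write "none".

K

Conditions: its start is no later than R's start (X.start <= 18:20) AND its start is strictly after F's start (X.start > 15:05) AND its end is no later than S's start (X.end <= 21:15).
D: start 14:15 <= 18:20? ✓; start 14:15 > 15:05? ✗; end 18:15 <= 21:15? ✓ → no.
K: start 17:15 <= 18:20? ✓; start 17:15 > 15:05? ✓; end 17:55 <= 21:15? ✓ → yes.
W: start 14:15 <= 18:20? ✓; start 14:15 > 15:05? ✗; end 22:40 <= 21:15? ✗ → no.
Z: start 09:25 <= 18:20? ✓; start 09:25 > 15:05? ✗; end 13:40 <= 21:15? ✓ → no.
Result: K.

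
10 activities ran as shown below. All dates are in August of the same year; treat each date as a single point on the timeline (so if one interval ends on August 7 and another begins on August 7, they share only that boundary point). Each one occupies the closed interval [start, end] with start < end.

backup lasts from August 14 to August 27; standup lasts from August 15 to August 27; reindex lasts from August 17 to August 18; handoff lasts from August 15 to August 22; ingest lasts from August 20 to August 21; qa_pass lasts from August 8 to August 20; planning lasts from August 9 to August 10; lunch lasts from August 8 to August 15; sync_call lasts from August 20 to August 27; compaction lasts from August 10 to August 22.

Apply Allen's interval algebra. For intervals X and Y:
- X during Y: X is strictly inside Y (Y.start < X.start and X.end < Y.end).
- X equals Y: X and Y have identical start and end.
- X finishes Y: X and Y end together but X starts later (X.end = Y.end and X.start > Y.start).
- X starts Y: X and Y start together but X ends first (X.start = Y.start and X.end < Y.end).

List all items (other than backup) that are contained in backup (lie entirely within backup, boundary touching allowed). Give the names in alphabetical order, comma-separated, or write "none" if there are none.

handoff, ingest, reindex, standup, sync_call

Target backup = [August 14, August 27].
compaction [August 10, August 22] → overlaps → no.
handoff [August 15, August 22] → during → yes.
ingest [August 20, August 21] → during → yes.
lunch [August 8, August 15] → overlaps → no.
planning [August 9, August 10] → before → no.
qa_pass [August 8, August 20] → overlaps → no.
reindex [August 17, August 18] → during → yes.
standup [August 15, August 27] → finishes → yes.
sync_call [August 20, August 27] → finishes → yes.
Result: handoff, ingest, reindex, standup, sync_call.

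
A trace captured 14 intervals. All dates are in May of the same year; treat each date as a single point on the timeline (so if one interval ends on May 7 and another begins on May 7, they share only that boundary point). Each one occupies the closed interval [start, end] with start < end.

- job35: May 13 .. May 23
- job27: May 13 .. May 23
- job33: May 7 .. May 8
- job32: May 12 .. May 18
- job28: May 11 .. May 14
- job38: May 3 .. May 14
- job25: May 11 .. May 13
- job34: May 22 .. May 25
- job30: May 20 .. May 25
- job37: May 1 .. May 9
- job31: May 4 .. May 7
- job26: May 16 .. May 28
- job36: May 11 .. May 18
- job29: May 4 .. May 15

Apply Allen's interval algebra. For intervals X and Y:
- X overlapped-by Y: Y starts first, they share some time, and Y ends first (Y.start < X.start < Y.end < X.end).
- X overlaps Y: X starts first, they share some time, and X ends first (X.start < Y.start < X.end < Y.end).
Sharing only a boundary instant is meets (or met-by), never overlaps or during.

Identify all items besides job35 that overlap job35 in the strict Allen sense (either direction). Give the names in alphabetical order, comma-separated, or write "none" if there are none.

Target job35 = [May 13, May 23].
job25 [May 11, May 13] → meets → no.
job26 [May 16, May 28] → overlapped-by → yes.
job27 [May 13, May 23] → equals → no.
job28 [May 11, May 14] → overlaps → yes.
job29 [May 4, May 15] → overlaps → yes.
job30 [May 20, May 25] → overlapped-by → yes.
job31 [May 4, May 7] → before → no.
job32 [May 12, May 18] → overlaps → yes.
job33 [May 7, May 8] → before → no.
job34 [May 22, May 25] → overlapped-by → yes.
job36 [May 11, May 18] → overlaps → yes.
job37 [May 1, May 9] → before → no.
job38 [May 3, May 14] → overlaps → yes.
Result: job26, job28, job29, job30, job32, job34, job36, job38.

job26, job28, job29, job30, job32, job34, job36, job38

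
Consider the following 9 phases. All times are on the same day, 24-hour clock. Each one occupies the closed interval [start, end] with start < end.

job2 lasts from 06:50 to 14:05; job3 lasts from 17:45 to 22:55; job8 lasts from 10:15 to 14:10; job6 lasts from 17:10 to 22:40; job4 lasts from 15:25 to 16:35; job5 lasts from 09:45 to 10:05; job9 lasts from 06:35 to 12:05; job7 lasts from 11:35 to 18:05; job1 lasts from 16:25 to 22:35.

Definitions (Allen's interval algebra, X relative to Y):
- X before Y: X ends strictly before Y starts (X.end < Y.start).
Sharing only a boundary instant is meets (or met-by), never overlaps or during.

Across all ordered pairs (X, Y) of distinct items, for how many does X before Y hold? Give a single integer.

20

Checking all 72 ordered pairs for relation 'before'; matching pairs in alphabetical order:
(job2, job1): job2 before job1 ✓
(job2, job3): job2 before job3 ✓
(job2, job4): job2 before job4 ✓
(job2, job6): job2 before job6 ✓
(job4, job3): job4 before job3 ✓
(job4, job6): job4 before job6 ✓
(job5, job1): job5 before job1 ✓
(job5, job3): job5 before job3 ✓
(job5, job4): job5 before job4 ✓
(job5, job6): job5 before job6 ✓
(job5, job7): job5 before job7 ✓
(job5, job8): job5 before job8 ✓
(job8, job1): job8 before job1 ✓
(job8, job3): job8 before job3 ✓
(job8, job4): job8 before job4 ✓
(job8, job6): job8 before job6 ✓
(job9, job1): job9 before job1 ✓
(job9, job3): job9 before job3 ✓
(job9, job4): job9 before job4 ✓
(job9, job6): job9 before job6 ✓
Count: 20.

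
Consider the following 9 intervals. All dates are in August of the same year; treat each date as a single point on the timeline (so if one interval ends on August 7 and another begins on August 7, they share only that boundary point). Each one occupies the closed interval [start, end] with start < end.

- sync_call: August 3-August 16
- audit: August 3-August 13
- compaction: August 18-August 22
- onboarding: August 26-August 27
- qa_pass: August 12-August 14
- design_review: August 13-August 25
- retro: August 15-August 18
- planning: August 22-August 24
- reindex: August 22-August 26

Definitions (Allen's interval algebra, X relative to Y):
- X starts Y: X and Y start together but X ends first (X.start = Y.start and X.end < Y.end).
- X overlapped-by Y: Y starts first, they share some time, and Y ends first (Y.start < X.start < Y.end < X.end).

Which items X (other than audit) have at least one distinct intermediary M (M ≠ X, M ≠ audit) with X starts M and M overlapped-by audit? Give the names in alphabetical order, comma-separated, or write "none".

Target audit = [August 3, August 13].
Intermediaries M with M overlapped-by audit: qa_pass.
Via qa_pass — items with X starts qa_pass: none.
Union: none.

none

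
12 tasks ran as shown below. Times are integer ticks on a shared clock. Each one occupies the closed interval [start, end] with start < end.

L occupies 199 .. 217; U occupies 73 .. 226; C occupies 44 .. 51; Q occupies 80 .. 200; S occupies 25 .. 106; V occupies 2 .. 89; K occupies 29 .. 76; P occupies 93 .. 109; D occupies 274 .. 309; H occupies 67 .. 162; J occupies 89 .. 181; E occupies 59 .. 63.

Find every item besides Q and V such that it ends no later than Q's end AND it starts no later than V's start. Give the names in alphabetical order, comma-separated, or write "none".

none

Conditions: its end is no later than Q's end (X.end <= 200) AND its start is no later than V's start (X.start <= 2).
C: end 51 <= 200? ✓; start 44 <= 2? ✗ → no.
D: end 309 <= 200? ✗; start 274 <= 2? ✗ → no.
E: end 63 <= 200? ✓; start 59 <= 2? ✗ → no.
H: end 162 <= 200? ✓; start 67 <= 2? ✗ → no.
J: end 181 <= 200? ✓; start 89 <= 2? ✗ → no.
K: end 76 <= 200? ✓; start 29 <= 2? ✗ → no.
L: end 217 <= 200? ✗; start 199 <= 2? ✗ → no.
P: end 109 <= 200? ✓; start 93 <= 2? ✗ → no.
S: end 106 <= 200? ✓; start 25 <= 2? ✗ → no.
U: end 226 <= 200? ✗; start 73 <= 2? ✗ → no.
Result: none.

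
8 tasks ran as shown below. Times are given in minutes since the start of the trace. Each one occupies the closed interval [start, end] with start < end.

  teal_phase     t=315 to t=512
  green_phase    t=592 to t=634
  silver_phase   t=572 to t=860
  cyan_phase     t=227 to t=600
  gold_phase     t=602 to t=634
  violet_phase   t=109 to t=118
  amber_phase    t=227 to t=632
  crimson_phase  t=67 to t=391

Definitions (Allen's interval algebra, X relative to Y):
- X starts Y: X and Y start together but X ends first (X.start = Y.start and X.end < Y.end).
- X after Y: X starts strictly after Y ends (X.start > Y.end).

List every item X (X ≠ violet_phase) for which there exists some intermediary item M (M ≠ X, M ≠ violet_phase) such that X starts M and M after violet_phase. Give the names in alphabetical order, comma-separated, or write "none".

cyan_phase

Target violet_phase = [t=109, t=118].
Intermediaries M with M after violet_phase: amber_phase, cyan_phase, gold_phase, green_phase, silver_phase, teal_phase.
Via amber_phase — items with X starts amber_phase: cyan_phase.
Via cyan_phase — items with X starts cyan_phase: none.
Via gold_phase — items with X starts gold_phase: none.
Via green_phase — items with X starts green_phase: none.
Via silver_phase — items with X starts silver_phase: none.
Via teal_phase — items with X starts teal_phase: none.
Union: cyan_phase.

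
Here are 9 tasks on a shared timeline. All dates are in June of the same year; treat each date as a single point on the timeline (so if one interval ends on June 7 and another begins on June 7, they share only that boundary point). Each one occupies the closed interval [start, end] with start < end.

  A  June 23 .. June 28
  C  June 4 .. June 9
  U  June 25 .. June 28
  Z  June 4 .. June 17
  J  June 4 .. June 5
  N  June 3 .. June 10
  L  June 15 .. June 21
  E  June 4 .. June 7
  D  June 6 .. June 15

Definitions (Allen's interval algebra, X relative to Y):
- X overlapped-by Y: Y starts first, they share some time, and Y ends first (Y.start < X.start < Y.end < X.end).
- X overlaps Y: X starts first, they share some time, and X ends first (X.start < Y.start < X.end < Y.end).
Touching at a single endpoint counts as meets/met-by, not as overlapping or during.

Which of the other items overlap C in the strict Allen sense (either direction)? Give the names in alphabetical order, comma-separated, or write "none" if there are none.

Target C = [June 4, June 9].
A [June 23, June 28] → after → no.
D [June 6, June 15] → overlapped-by → yes.
E [June 4, June 7] → starts → no.
J [June 4, June 5] → starts → no.
L [June 15, June 21] → after → no.
N [June 3, June 10] → contains → no.
U [June 25, June 28] → after → no.
Z [June 4, June 17] → started-by → no.
Result: D.

D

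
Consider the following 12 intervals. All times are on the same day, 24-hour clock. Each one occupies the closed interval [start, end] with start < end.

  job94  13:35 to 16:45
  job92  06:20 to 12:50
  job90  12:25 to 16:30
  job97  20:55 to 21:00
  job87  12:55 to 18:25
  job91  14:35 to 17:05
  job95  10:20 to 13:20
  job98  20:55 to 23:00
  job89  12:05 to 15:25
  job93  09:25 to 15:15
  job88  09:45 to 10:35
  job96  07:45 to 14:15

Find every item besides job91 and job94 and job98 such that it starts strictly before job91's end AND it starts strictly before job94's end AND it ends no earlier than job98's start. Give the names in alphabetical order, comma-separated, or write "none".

none

Conditions: its start is strictly before job91's end (X.start < 17:05) AND its start is strictly before job94's end (X.start < 16:45) AND its end is no earlier than job98's start (X.end >= 20:55).
job87: start 12:55 < 17:05? ✓; start 12:55 < 16:45? ✓; end 18:25 >= 20:55? ✗ → no.
job88: start 09:45 < 17:05? ✓; start 09:45 < 16:45? ✓; end 10:35 >= 20:55? ✗ → no.
job89: start 12:05 < 17:05? ✓; start 12:05 < 16:45? ✓; end 15:25 >= 20:55? ✗ → no.
job90: start 12:25 < 17:05? ✓; start 12:25 < 16:45? ✓; end 16:30 >= 20:55? ✗ → no.
job92: start 06:20 < 17:05? ✓; start 06:20 < 16:45? ✓; end 12:50 >= 20:55? ✗ → no.
job93: start 09:25 < 17:05? ✓; start 09:25 < 16:45? ✓; end 15:15 >= 20:55? ✗ → no.
job95: start 10:20 < 17:05? ✓; start 10:20 < 16:45? ✓; end 13:20 >= 20:55? ✗ → no.
job96: start 07:45 < 17:05? ✓; start 07:45 < 16:45? ✓; end 14:15 >= 20:55? ✗ → no.
job97: start 20:55 < 17:05? ✗; start 20:55 < 16:45? ✗; end 21:00 >= 20:55? ✓ → no.
Result: none.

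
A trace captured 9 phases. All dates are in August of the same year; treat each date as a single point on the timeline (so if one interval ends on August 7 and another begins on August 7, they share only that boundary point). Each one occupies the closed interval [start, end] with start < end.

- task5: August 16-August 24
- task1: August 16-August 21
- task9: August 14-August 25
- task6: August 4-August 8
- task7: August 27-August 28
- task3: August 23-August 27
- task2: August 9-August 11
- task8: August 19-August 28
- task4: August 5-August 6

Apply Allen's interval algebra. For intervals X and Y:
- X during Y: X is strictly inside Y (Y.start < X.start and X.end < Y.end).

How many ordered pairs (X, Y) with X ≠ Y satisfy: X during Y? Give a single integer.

Checking all 72 ordered pairs for relation 'during'; matching pairs in alphabetical order:
(task1, task9): task1 during task9 ✓
(task3, task8): task3 during task8 ✓
(task4, task6): task4 during task6 ✓
(task5, task9): task5 during task9 ✓
Count: 4.

4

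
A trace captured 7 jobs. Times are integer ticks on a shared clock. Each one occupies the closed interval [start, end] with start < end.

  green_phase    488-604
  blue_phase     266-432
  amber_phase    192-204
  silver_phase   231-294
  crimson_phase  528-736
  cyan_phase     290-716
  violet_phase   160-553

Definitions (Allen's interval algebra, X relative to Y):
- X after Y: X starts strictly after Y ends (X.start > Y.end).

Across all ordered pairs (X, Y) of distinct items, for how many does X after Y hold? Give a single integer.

Checking all 42 ordered pairs for relation 'after'; matching pairs in alphabetical order:
(blue_phase, amber_phase): blue_phase after amber_phase ✓
(crimson_phase, amber_phase): crimson_phase after amber_phase ✓
(crimson_phase, blue_phase): crimson_phase after blue_phase ✓
(crimson_phase, silver_phase): crimson_phase after silver_phase ✓
(cyan_phase, amber_phase): cyan_phase after amber_phase ✓
(green_phase, amber_phase): green_phase after amber_phase ✓
(green_phase, blue_phase): green_phase after blue_phase ✓
(green_phase, silver_phase): green_phase after silver_phase ✓
(silver_phase, amber_phase): silver_phase after amber_phase ✓
Count: 9.

9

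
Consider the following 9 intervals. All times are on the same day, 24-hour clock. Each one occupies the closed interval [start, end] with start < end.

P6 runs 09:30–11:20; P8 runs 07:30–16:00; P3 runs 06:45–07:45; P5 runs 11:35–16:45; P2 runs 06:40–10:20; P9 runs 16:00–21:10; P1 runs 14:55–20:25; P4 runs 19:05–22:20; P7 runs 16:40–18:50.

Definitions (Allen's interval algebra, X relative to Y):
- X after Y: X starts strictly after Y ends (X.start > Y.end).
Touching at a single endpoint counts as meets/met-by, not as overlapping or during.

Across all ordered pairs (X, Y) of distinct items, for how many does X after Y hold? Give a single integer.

20

Checking all 72 ordered pairs for relation 'after'; matching pairs in alphabetical order:
(P1, P2): P1 after P2 ✓
(P1, P3): P1 after P3 ✓
(P1, P6): P1 after P6 ✓
(P4, P2): P4 after P2 ✓
(P4, P3): P4 after P3 ✓
(P4, P5): P4 after P5 ✓
(P4, P6): P4 after P6 ✓
(P4, P7): P4 after P7 ✓
(P4, P8): P4 after P8 ✓
(P5, P2): P5 after P2 ✓
(P5, P3): P5 after P3 ✓
(P5, P6): P5 after P6 ✓
(P6, P3): P6 after P3 ✓
(P7, P2): P7 after P2 ✓
(P7, P3): P7 after P3 ✓
(P7, P6): P7 after P6 ✓
(P7, P8): P7 after P8 ✓
(P9, P2): P9 after P2 ✓
(P9, P3): P9 after P3 ✓
(P9, P6): P9 after P6 ✓
Count: 20.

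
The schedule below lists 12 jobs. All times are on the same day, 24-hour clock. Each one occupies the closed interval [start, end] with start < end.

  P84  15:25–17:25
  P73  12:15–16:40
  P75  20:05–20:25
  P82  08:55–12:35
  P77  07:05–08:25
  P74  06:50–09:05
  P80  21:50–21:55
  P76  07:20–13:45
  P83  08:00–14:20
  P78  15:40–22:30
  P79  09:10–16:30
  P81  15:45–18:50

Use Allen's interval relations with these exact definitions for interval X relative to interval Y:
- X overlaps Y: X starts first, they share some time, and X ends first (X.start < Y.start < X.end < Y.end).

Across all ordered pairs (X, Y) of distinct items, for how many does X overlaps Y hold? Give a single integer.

21

Checking all 132 ordered pairs for relation 'overlaps'; matching pairs in alphabetical order:
(P73, P78): P73 overlaps P78 ✓
(P73, P81): P73 overlaps P81 ✓
(P73, P84): P73 overlaps P84 ✓
(P74, P76): P74 overlaps P76 ✓
(P74, P82): P74 overlaps P82 ✓
(P74, P83): P74 overlaps P83 ✓
(P76, P73): P76 overlaps P73 ✓
(P76, P79): P76 overlaps P79 ✓
(P76, P83): P76 overlaps P83 ✓
(P77, P76): P77 overlaps P76 ✓
(P77, P83): P77 overlaps P83 ✓
(P79, P73): P79 overlaps P73 ✓
(P79, P78): P79 overlaps P78 ✓
(P79, P81): P79 overlaps P81 ✓
(P79, P84): P79 overlaps P84 ✓
(P82, P73): P82 overlaps P73 ✓
(P82, P79): P82 overlaps P79 ✓
(P83, P73): P83 overlaps P73 ✓
(P83, P79): P83 overlaps P79 ✓
(P84, P78): P84 overlaps P78 ✓
(P84, P81): P84 overlaps P81 ✓
Count: 21.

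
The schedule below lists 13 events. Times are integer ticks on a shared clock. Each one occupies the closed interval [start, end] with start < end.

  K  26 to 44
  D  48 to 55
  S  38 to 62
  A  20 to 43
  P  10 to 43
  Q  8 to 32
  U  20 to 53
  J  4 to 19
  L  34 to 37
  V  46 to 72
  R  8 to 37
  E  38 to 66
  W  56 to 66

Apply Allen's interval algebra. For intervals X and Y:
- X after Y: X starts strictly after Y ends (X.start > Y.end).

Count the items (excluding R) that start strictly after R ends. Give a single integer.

5

Target R = [8, 37].
A [20, 43] → overlapped-by → no.
D [48, 55] → after → counts.
E [38, 66] → after → counts.
J [4, 19] → overlaps → no.
K [26, 44] → overlapped-by → no.
L [34, 37] → finishes → no.
P [10, 43] → overlapped-by → no.
Q [8, 32] → starts → no.
S [38, 62] → after → counts.
U [20, 53] → overlapped-by → no.
V [46, 72] → after → counts.
W [56, 66] → after → counts.
Total: 5.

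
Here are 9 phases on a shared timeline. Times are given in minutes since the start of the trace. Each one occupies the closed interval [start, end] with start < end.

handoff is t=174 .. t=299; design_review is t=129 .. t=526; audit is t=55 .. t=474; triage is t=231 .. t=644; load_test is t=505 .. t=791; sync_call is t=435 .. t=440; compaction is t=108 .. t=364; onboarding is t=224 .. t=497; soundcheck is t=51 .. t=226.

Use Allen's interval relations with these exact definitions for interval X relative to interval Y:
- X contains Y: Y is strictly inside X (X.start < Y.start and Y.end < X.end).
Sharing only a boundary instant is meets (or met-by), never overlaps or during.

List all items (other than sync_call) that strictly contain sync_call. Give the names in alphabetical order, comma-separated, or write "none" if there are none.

Target sync_call = [t=435, t=440].
audit [t=55, t=474] → contains → yes.
compaction [t=108, t=364] → before → no.
design_review [t=129, t=526] → contains → yes.
handoff [t=174, t=299] → before → no.
load_test [t=505, t=791] → after → no.
onboarding [t=224, t=497] → contains → yes.
soundcheck [t=51, t=226] → before → no.
triage [t=231, t=644] → contains → yes.
Result: audit, design_review, onboarding, triage.

audit, design_review, onboarding, triage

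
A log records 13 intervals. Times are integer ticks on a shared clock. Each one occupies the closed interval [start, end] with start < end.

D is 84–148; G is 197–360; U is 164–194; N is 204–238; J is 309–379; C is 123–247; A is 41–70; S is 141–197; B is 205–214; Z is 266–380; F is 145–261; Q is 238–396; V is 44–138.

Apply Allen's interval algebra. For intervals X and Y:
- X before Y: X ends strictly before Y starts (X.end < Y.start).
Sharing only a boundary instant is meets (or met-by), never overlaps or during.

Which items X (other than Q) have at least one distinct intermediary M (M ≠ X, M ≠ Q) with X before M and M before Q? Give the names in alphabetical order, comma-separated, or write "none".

A, D, S, U, V

Target Q = [238, 396].
Intermediaries M with M before Q: A, B, D, S, U, V.
Via A — items with X before A: none.
Via B — items with X before B: A, D, S, U, V.
Via D — items with X before D: A.
Via S — items with X before S: A, V.
Via U — items with X before U: A, D, V.
Via V — items with X before V: none.
Union: A, D, S, U, V.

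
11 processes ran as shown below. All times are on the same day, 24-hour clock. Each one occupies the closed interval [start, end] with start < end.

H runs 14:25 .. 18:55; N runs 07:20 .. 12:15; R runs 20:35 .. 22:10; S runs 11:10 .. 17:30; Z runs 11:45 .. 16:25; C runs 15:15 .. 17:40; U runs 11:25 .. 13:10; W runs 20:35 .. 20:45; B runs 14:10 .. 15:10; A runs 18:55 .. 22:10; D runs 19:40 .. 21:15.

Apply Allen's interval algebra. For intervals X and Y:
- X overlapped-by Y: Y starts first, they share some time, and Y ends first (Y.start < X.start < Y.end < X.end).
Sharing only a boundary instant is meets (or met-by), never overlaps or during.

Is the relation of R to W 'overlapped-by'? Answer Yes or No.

No

R = [20:35, 22:10], W = [20:35, 20:45].
Actual relation of R to W: started-by.
Asked whether 'overlapped-by' holds → No.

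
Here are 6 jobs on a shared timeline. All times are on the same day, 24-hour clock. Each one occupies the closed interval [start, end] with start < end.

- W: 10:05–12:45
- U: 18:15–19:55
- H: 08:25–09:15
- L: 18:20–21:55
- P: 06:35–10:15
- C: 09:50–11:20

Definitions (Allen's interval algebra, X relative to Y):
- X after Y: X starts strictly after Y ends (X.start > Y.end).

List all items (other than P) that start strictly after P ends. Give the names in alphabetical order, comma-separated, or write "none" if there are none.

Target P = [06:35, 10:15].
C [09:50, 11:20] → overlapped-by → no.
H [08:25, 09:15] → during → no.
L [18:20, 21:55] → after → yes.
U [18:15, 19:55] → after → yes.
W [10:05, 12:45] → overlapped-by → no.
Result: L, U.

L, U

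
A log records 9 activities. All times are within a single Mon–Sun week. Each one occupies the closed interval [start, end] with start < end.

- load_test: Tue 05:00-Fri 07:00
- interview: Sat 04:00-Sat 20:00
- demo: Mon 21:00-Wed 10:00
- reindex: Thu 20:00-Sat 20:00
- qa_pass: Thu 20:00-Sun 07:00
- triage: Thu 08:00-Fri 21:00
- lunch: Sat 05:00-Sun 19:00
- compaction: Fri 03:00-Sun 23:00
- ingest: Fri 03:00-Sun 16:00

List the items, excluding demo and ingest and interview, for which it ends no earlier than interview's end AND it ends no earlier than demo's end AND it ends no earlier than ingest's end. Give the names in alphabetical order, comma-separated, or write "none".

Conditions: its end is no earlier than interview's end (X.end >= Sat 20:00) AND its end is no earlier than demo's end (X.end >= Wed 10:00) AND its end is no earlier than ingest's end (X.end >= Sun 16:00).
compaction: end Sun 23:00 >= Sat 20:00? ✓; end Sun 23:00 >= Wed 10:00? ✓; end Sun 23:00 >= Sun 16:00? ✓ → yes.
load_test: end Fri 07:00 >= Sat 20:00? ✗; end Fri 07:00 >= Wed 10:00? ✓; end Fri 07:00 >= Sun 16:00? ✗ → no.
lunch: end Sun 19:00 >= Sat 20:00? ✓; end Sun 19:00 >= Wed 10:00? ✓; end Sun 19:00 >= Sun 16:00? ✓ → yes.
qa_pass: end Sun 07:00 >= Sat 20:00? ✓; end Sun 07:00 >= Wed 10:00? ✓; end Sun 07:00 >= Sun 16:00? ✗ → no.
reindex: end Sat 20:00 >= Sat 20:00? ✓; end Sat 20:00 >= Wed 10:00? ✓; end Sat 20:00 >= Sun 16:00? ✗ → no.
triage: end Fri 21:00 >= Sat 20:00? ✗; end Fri 21:00 >= Wed 10:00? ✓; end Fri 21:00 >= Sun 16:00? ✗ → no.
Result: compaction, lunch.

compaction, lunch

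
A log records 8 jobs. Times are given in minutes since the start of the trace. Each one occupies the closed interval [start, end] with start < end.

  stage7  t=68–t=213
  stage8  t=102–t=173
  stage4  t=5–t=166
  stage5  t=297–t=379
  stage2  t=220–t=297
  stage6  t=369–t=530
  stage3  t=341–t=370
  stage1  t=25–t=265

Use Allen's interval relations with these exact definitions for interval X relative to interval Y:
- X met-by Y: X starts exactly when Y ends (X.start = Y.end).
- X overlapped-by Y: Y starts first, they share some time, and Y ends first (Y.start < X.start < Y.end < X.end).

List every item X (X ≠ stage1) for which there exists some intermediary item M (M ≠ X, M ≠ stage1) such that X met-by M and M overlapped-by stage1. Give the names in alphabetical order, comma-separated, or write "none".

Target stage1 = [t=25, t=265].
Intermediaries M with M overlapped-by stage1: stage2.
Via stage2 — items with X met-by stage2: stage5.
Union: stage5.

stage5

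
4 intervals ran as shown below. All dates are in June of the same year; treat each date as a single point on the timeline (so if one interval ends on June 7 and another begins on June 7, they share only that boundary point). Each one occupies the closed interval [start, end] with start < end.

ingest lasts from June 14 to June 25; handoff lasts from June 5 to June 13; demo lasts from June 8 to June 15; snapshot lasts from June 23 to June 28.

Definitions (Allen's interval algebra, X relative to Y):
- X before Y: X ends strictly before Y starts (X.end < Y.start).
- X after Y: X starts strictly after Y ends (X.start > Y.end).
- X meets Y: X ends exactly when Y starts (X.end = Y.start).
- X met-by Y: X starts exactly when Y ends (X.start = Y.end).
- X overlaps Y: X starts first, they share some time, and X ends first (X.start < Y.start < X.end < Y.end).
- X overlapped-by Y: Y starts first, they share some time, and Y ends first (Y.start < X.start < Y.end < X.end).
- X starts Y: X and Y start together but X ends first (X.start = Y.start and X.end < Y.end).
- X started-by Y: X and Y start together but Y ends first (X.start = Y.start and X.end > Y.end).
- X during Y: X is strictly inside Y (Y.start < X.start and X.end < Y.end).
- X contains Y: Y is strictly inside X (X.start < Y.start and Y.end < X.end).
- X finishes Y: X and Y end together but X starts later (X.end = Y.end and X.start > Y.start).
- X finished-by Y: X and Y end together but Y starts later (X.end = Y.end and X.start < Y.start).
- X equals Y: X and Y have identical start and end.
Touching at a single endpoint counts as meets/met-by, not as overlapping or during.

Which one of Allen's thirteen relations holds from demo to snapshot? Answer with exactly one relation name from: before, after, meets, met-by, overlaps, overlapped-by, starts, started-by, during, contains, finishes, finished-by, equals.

before

demo = [June 8, June 15]; snapshot = [June 23, June 28].
Compare endpoints: demo.start < snapshot.start, demo.start < snapshot.end, demo.end < snapshot.start, demo.end < snapshot.end.
That pattern is 'before'.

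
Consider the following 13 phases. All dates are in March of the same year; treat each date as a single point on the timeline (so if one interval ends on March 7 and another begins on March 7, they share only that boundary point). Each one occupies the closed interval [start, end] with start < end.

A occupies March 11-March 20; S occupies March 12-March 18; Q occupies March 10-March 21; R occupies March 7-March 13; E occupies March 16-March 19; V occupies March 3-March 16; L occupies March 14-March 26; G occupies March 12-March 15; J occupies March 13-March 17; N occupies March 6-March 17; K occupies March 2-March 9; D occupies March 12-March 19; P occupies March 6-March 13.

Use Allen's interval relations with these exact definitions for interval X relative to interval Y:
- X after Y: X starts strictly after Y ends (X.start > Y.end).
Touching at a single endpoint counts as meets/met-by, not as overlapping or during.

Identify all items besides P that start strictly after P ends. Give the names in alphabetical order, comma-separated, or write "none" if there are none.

E, L

Target P = [March 6, March 13].
A [March 11, March 20] → overlapped-by → no.
D [March 12, March 19] → overlapped-by → no.
E [March 16, March 19] → after → yes.
G [March 12, March 15] → overlapped-by → no.
J [March 13, March 17] → met-by → no.
K [March 2, March 9] → overlaps → no.
L [March 14, March 26] → after → yes.
N [March 6, March 17] → started-by → no.
Q [March 10, March 21] → overlapped-by → no.
R [March 7, March 13] → finishes → no.
S [March 12, March 18] → overlapped-by → no.
V [March 3, March 16] → contains → no.
Result: E, L.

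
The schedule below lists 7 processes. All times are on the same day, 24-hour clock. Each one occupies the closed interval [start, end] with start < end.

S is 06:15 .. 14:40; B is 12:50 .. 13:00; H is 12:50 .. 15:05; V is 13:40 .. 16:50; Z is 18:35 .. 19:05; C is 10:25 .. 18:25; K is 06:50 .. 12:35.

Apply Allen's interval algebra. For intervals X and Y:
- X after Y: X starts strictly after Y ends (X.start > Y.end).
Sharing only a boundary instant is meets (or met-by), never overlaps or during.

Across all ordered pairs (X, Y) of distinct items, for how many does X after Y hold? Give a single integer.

Checking all 42 ordered pairs for relation 'after'; matching pairs in alphabetical order:
(B, K): B after K ✓
(H, K): H after K ✓
(V, B): V after B ✓
(V, K): V after K ✓
(Z, B): Z after B ✓
(Z, C): Z after C ✓
(Z, H): Z after H ✓
(Z, K): Z after K ✓
(Z, S): Z after S ✓
(Z, V): Z after V ✓
Count: 10.

10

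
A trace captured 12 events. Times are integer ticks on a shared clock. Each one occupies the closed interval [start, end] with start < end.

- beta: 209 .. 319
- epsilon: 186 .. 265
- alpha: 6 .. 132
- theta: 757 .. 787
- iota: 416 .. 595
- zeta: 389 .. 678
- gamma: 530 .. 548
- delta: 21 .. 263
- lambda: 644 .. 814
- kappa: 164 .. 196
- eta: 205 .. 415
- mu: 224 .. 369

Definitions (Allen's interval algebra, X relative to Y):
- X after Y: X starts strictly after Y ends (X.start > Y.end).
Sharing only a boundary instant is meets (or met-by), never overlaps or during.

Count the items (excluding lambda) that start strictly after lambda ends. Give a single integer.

0

Target lambda = [644, 814].
alpha [6, 132] → before → no.
beta [209, 319] → before → no.
delta [21, 263] → before → no.
epsilon [186, 265] → before → no.
eta [205, 415] → before → no.
gamma [530, 548] → before → no.
iota [416, 595] → before → no.
kappa [164, 196] → before → no.
mu [224, 369] → before → no.
theta [757, 787] → during → no.
zeta [389, 678] → overlaps → no.
Total: 0.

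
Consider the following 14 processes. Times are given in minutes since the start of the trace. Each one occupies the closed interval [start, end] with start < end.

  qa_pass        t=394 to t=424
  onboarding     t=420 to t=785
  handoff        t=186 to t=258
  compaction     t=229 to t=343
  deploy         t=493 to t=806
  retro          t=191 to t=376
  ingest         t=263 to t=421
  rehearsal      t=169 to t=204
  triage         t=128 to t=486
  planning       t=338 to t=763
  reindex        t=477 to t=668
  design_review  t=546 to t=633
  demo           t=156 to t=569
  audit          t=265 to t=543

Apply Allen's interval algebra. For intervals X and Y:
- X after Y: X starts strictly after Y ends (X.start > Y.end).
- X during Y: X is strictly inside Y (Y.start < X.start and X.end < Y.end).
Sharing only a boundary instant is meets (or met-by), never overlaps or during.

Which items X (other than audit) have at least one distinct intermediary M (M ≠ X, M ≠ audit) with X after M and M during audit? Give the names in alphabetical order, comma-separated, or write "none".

Target audit = [t=265, t=543].
Intermediaries M with M during audit: qa_pass.
Via qa_pass — items with X after qa_pass: deploy, design_review, reindex.
Union: deploy, design_review, reindex.

deploy, design_review, reindex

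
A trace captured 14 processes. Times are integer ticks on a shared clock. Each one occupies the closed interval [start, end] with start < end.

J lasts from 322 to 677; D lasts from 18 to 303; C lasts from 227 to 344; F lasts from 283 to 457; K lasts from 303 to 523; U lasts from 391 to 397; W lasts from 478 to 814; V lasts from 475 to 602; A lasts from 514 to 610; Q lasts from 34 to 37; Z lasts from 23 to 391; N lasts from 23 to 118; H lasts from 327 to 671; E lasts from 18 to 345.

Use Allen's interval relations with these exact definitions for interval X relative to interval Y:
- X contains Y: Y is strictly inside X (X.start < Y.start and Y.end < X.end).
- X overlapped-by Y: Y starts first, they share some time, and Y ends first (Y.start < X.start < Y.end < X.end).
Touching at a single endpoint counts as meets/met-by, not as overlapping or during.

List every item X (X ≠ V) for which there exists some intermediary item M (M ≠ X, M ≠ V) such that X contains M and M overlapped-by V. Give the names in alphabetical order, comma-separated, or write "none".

Target V = [475, 602].
Intermediaries M with M overlapped-by V: A, W.
Via A — items with X contains A: H, J, W.
Via W — items with X contains W: none.
Union: H, J, W.

H, J, W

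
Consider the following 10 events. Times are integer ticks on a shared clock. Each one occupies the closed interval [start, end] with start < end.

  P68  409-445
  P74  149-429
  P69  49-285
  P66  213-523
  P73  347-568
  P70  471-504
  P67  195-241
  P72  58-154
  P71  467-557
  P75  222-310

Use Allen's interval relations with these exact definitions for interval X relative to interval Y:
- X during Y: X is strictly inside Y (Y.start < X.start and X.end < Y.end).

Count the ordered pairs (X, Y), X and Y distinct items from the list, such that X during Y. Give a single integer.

Checking all 90 ordered pairs for relation 'during'; matching pairs in alphabetical order:
(P67, P69): P67 during P69 ✓
(P67, P74): P67 during P74 ✓
(P68, P66): P68 during P66 ✓
(P68, P73): P68 during P73 ✓
(P70, P66): P70 during P66 ✓
(P70, P71): P70 during P71 ✓
(P70, P73): P70 during P73 ✓
(P71, P73): P71 during P73 ✓
(P72, P69): P72 during P69 ✓
(P75, P66): P75 during P66 ✓
(P75, P74): P75 during P74 ✓
Count: 11.

11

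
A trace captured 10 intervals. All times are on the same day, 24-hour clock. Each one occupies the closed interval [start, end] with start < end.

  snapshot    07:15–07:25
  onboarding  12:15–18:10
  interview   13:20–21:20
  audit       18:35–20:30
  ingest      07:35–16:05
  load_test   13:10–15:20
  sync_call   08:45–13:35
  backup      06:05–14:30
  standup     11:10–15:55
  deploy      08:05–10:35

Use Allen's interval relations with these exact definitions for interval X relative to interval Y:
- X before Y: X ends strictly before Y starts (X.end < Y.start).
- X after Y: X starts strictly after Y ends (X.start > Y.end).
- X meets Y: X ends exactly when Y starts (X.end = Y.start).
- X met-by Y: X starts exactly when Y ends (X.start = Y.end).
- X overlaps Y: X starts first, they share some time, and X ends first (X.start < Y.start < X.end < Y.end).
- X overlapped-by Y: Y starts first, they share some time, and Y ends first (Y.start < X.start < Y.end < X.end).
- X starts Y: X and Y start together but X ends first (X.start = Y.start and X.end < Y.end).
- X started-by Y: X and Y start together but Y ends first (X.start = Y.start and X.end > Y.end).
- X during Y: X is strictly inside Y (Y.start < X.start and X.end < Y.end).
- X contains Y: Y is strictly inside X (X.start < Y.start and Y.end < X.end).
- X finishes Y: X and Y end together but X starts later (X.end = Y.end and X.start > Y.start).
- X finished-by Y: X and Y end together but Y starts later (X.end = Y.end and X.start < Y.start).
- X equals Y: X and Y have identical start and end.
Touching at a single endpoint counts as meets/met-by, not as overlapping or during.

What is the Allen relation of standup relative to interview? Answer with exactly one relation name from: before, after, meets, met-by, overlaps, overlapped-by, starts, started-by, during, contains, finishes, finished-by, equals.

standup = [11:10, 15:55]; interview = [13:20, 21:20].
Compare endpoints: standup.start < interview.start, standup.start < interview.end, standup.end > interview.start, standup.end < interview.end.
That pattern is 'overlaps'.

overlaps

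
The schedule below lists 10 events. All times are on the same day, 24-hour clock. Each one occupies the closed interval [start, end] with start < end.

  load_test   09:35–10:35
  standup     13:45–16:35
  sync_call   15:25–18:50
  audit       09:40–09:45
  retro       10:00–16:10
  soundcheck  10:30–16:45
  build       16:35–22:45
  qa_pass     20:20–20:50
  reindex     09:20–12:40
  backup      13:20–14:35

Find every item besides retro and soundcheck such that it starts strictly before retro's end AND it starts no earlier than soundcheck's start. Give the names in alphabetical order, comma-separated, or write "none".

Conditions: its start is strictly before retro's end (X.start < 16:10) AND its start is no earlier than soundcheck's start (X.start >= 10:30).
audit: start 09:40 < 16:10? ✓; start 09:40 >= 10:30? ✗ → no.
backup: start 13:20 < 16:10? ✓; start 13:20 >= 10:30? ✓ → yes.
build: start 16:35 < 16:10? ✗; start 16:35 >= 10:30? ✓ → no.
load_test: start 09:35 < 16:10? ✓; start 09:35 >= 10:30? ✗ → no.
qa_pass: start 20:20 < 16:10? ✗; start 20:20 >= 10:30? ✓ → no.
reindex: start 09:20 < 16:10? ✓; start 09:20 >= 10:30? ✗ → no.
standup: start 13:45 < 16:10? ✓; start 13:45 >= 10:30? ✓ → yes.
sync_call: start 15:25 < 16:10? ✓; start 15:25 >= 10:30? ✓ → yes.
Result: backup, standup, sync_call.

backup, standup, sync_call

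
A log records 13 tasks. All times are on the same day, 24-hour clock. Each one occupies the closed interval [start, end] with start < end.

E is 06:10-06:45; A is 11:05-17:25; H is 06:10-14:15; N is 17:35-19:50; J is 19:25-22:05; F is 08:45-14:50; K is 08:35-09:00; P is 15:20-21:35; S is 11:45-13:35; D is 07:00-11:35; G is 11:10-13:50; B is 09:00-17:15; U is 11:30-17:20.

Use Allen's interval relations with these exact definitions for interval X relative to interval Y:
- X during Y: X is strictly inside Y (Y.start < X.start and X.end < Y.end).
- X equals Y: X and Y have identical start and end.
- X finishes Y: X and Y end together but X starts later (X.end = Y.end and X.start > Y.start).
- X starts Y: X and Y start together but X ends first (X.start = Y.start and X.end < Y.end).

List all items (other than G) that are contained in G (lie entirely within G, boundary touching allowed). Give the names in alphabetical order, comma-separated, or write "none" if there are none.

S

Target G = [11:10, 13:50].
A [11:05, 17:25] → contains → no.
B [09:00, 17:15] → contains → no.
D [07:00, 11:35] → overlaps → no.
E [06:10, 06:45] → before → no.
F [08:45, 14:50] → contains → no.
H [06:10, 14:15] → contains → no.
J [19:25, 22:05] → after → no.
K [08:35, 09:00] → before → no.
N [17:35, 19:50] → after → no.
P [15:20, 21:35] → after → no.
S [11:45, 13:35] → during → yes.
U [11:30, 17:20] → overlapped-by → no.
Result: S.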